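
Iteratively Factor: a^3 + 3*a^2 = (a)*(a^2 + 3*a) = a*(a + 3)*(a)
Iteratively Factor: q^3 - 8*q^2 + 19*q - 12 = (q - 1)*(q^2 - 7*q + 12) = (q - 3)*(q - 1)*(q - 4)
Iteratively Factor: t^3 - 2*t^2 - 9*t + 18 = (t - 2)*(t^2 - 9) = (t - 2)*(t + 3)*(t - 3)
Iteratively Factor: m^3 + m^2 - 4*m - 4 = (m + 2)*(m^2 - m - 2) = (m + 1)*(m + 2)*(m - 2)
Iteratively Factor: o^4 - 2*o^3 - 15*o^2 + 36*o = (o + 4)*(o^3 - 6*o^2 + 9*o) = o*(o + 4)*(o^2 - 6*o + 9) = o*(o - 3)*(o + 4)*(o - 3)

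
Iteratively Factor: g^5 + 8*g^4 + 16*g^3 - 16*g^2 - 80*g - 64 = (g + 2)*(g^4 + 6*g^3 + 4*g^2 - 24*g - 32) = (g + 2)^2*(g^3 + 4*g^2 - 4*g - 16) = (g - 2)*(g + 2)^2*(g^2 + 6*g + 8) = (g - 2)*(g + 2)^2*(g + 4)*(g + 2)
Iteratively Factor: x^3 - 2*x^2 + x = (x - 1)*(x^2 - x) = x*(x - 1)*(x - 1)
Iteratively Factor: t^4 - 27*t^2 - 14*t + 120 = (t - 2)*(t^3 + 2*t^2 - 23*t - 60) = (t - 5)*(t - 2)*(t^2 + 7*t + 12) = (t - 5)*(t - 2)*(t + 3)*(t + 4)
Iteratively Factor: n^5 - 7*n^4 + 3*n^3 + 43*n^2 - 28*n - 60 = (n - 3)*(n^4 - 4*n^3 - 9*n^2 + 16*n + 20) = (n - 3)*(n + 2)*(n^3 - 6*n^2 + 3*n + 10) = (n - 5)*(n - 3)*(n + 2)*(n^2 - n - 2) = (n - 5)*(n - 3)*(n - 2)*(n + 2)*(n + 1)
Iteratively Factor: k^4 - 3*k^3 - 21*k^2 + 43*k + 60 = (k - 5)*(k^3 + 2*k^2 - 11*k - 12) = (k - 5)*(k + 4)*(k^2 - 2*k - 3) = (k - 5)*(k - 3)*(k + 4)*(k + 1)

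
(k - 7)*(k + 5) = k^2 - 2*k - 35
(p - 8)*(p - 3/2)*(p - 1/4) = p^3 - 39*p^2/4 + 115*p/8 - 3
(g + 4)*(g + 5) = g^2 + 9*g + 20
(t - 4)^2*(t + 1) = t^3 - 7*t^2 + 8*t + 16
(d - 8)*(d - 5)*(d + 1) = d^3 - 12*d^2 + 27*d + 40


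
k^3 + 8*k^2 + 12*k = k*(k + 2)*(k + 6)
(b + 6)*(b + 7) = b^2 + 13*b + 42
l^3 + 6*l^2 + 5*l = l*(l + 1)*(l + 5)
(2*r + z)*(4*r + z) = 8*r^2 + 6*r*z + z^2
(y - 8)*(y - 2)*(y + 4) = y^3 - 6*y^2 - 24*y + 64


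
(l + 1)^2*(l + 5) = l^3 + 7*l^2 + 11*l + 5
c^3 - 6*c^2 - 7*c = c*(c - 7)*(c + 1)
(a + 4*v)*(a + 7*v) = a^2 + 11*a*v + 28*v^2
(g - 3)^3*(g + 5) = g^4 - 4*g^3 - 18*g^2 + 108*g - 135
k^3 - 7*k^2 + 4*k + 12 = (k - 6)*(k - 2)*(k + 1)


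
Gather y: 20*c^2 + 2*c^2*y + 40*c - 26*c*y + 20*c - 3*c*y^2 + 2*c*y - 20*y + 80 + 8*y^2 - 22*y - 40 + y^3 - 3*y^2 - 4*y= 20*c^2 + 60*c + y^3 + y^2*(5 - 3*c) + y*(2*c^2 - 24*c - 46) + 40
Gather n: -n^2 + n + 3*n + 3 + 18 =-n^2 + 4*n + 21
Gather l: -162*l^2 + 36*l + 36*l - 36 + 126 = -162*l^2 + 72*l + 90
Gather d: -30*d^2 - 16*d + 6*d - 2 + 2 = -30*d^2 - 10*d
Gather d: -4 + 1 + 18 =15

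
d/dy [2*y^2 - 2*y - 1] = 4*y - 2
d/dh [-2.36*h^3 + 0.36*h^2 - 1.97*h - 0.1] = -7.08*h^2 + 0.72*h - 1.97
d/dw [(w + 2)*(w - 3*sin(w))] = w - (w + 2)*(3*cos(w) - 1) - 3*sin(w)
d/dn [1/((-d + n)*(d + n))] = -2*n/(d^4 - 2*d^2*n^2 + n^4)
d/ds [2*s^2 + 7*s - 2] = 4*s + 7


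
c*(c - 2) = c^2 - 2*c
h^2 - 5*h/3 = h*(h - 5/3)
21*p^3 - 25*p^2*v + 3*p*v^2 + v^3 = (-3*p + v)*(-p + v)*(7*p + v)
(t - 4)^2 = t^2 - 8*t + 16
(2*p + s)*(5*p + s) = 10*p^2 + 7*p*s + s^2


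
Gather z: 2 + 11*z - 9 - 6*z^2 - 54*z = -6*z^2 - 43*z - 7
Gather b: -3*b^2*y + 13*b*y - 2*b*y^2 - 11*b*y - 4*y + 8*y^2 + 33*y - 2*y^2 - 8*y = -3*b^2*y + b*(-2*y^2 + 2*y) + 6*y^2 + 21*y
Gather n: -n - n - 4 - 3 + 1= -2*n - 6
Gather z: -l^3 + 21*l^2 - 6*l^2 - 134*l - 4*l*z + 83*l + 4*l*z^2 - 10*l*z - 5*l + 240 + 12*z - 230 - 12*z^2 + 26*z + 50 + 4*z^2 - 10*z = -l^3 + 15*l^2 - 56*l + z^2*(4*l - 8) + z*(28 - 14*l) + 60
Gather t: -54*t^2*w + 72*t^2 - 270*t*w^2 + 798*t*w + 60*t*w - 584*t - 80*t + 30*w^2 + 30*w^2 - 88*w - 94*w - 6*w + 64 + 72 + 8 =t^2*(72 - 54*w) + t*(-270*w^2 + 858*w - 664) + 60*w^2 - 188*w + 144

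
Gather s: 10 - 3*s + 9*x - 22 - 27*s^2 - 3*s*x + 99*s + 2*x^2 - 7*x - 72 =-27*s^2 + s*(96 - 3*x) + 2*x^2 + 2*x - 84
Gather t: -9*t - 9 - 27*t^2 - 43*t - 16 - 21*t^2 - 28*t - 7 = -48*t^2 - 80*t - 32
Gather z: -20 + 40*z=40*z - 20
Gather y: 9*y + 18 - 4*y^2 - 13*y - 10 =-4*y^2 - 4*y + 8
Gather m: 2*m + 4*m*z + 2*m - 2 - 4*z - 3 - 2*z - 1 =m*(4*z + 4) - 6*z - 6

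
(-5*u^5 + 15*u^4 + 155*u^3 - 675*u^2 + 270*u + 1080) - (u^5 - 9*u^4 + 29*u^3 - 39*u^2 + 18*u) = -6*u^5 + 24*u^4 + 126*u^3 - 636*u^2 + 252*u + 1080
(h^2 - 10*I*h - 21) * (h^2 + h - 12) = h^4 + h^3 - 10*I*h^3 - 33*h^2 - 10*I*h^2 - 21*h + 120*I*h + 252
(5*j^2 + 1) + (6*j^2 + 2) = 11*j^2 + 3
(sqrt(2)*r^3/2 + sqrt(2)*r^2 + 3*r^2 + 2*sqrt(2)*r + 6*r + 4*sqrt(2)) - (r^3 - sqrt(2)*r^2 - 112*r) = -r^3 + sqrt(2)*r^3/2 + 2*sqrt(2)*r^2 + 3*r^2 + 2*sqrt(2)*r + 118*r + 4*sqrt(2)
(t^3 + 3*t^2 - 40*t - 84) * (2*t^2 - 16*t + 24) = 2*t^5 - 10*t^4 - 104*t^3 + 544*t^2 + 384*t - 2016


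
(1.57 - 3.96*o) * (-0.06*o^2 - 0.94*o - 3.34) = 0.2376*o^3 + 3.6282*o^2 + 11.7506*o - 5.2438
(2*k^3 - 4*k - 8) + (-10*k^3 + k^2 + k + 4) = -8*k^3 + k^2 - 3*k - 4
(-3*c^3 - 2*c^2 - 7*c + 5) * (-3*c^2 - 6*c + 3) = 9*c^5 + 24*c^4 + 24*c^3 + 21*c^2 - 51*c + 15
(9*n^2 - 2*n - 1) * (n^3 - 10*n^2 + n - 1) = 9*n^5 - 92*n^4 + 28*n^3 - n^2 + n + 1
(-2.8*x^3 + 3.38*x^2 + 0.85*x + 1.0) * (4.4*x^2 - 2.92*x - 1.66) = -12.32*x^5 + 23.048*x^4 - 1.4816*x^3 - 3.6928*x^2 - 4.331*x - 1.66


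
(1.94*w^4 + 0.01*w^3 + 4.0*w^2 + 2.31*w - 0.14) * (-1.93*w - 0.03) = -3.7442*w^5 - 0.0775*w^4 - 7.7203*w^3 - 4.5783*w^2 + 0.2009*w + 0.0042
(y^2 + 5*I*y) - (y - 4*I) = y^2 - y + 5*I*y + 4*I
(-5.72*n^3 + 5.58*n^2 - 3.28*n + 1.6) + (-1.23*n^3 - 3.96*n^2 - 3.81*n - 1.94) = -6.95*n^3 + 1.62*n^2 - 7.09*n - 0.34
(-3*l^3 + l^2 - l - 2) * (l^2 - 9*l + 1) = -3*l^5 + 28*l^4 - 13*l^3 + 8*l^2 + 17*l - 2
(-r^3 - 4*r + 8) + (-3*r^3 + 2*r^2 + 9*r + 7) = -4*r^3 + 2*r^2 + 5*r + 15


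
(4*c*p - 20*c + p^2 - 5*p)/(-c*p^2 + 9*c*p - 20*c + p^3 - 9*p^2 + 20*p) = (4*c + p)/(-c*p + 4*c + p^2 - 4*p)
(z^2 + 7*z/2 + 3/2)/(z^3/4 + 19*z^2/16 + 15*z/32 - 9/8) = 16*(2*z^2 + 7*z + 3)/(8*z^3 + 38*z^2 + 15*z - 36)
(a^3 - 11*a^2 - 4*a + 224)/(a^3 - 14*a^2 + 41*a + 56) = (a + 4)/(a + 1)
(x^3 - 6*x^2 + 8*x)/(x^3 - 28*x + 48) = x/(x + 6)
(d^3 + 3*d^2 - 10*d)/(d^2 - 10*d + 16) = d*(d + 5)/(d - 8)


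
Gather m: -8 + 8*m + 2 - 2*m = 6*m - 6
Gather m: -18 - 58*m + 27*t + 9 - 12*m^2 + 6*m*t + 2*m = -12*m^2 + m*(6*t - 56) + 27*t - 9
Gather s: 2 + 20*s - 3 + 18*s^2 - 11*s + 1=18*s^2 + 9*s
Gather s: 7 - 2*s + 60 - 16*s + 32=99 - 18*s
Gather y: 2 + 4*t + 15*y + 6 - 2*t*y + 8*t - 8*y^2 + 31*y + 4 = 12*t - 8*y^2 + y*(46 - 2*t) + 12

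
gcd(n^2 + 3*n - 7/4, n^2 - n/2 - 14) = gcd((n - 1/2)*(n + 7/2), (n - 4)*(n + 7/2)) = n + 7/2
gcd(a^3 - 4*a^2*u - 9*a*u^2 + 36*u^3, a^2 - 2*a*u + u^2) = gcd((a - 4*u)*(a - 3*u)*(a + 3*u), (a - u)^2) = 1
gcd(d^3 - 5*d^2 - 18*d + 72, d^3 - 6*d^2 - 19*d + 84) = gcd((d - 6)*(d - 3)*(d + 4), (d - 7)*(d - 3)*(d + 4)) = d^2 + d - 12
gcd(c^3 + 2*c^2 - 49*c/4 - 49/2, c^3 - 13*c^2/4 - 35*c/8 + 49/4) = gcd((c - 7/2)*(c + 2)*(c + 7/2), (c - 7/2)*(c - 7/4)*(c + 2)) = c^2 - 3*c/2 - 7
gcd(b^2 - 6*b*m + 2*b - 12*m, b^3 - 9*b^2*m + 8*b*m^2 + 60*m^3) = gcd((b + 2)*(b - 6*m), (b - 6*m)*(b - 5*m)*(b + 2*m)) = b - 6*m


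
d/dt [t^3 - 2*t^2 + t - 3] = 3*t^2 - 4*t + 1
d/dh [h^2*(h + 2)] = h*(3*h + 4)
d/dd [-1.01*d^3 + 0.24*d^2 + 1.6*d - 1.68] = -3.03*d^2 + 0.48*d + 1.6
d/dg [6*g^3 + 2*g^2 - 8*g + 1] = 18*g^2 + 4*g - 8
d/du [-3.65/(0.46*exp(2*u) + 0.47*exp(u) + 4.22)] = (3.358*exp(u) + 1.7155)*exp(u)/(0.46*exp(2*u) + 0.47*exp(u) + 4.22)^2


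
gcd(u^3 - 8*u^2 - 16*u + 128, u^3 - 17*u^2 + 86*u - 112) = u - 8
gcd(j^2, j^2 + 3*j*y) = j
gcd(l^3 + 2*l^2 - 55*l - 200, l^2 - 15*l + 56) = l - 8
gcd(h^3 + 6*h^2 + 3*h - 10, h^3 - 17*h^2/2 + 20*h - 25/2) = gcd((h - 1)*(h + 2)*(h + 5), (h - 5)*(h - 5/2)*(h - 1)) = h - 1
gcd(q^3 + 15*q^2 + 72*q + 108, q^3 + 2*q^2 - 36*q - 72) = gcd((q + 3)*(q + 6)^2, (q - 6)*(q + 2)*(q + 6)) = q + 6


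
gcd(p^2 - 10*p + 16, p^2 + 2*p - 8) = p - 2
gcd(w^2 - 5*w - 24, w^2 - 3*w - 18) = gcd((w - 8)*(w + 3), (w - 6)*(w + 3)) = w + 3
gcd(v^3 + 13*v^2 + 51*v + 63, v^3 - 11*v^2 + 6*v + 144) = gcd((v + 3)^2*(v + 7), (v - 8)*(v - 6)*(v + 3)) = v + 3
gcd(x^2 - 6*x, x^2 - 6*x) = x^2 - 6*x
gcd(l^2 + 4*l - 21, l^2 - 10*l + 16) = 1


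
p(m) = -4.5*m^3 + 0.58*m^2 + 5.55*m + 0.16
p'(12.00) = -1924.53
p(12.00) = -7625.72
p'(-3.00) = -119.43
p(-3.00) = 110.23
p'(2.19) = -56.66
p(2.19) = -32.17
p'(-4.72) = -300.68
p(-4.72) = 460.08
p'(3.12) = -122.25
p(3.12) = -113.55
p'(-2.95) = -115.36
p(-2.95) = 104.36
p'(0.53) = 2.37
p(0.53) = 2.59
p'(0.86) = -3.44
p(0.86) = 2.50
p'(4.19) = -226.60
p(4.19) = -297.42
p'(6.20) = -506.20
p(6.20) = -1015.61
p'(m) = -13.5*m^2 + 1.16*m + 5.55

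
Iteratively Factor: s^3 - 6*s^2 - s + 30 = (s + 2)*(s^2 - 8*s + 15) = (s - 3)*(s + 2)*(s - 5)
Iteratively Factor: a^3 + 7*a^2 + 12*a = (a)*(a^2 + 7*a + 12) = a*(a + 4)*(a + 3)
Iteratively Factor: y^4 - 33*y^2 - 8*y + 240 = (y - 3)*(y^3 + 3*y^2 - 24*y - 80) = (y - 5)*(y - 3)*(y^2 + 8*y + 16) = (y - 5)*(y - 3)*(y + 4)*(y + 4)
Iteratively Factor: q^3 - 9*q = (q - 3)*(q^2 + 3*q) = (q - 3)*(q + 3)*(q)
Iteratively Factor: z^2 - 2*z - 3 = (z + 1)*(z - 3)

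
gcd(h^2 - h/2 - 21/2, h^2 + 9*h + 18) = h + 3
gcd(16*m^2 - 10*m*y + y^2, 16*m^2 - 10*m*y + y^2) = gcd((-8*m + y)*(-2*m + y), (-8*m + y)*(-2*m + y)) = 16*m^2 - 10*m*y + y^2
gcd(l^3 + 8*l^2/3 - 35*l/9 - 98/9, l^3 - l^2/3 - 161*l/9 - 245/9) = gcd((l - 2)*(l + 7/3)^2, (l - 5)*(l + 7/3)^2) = l^2 + 14*l/3 + 49/9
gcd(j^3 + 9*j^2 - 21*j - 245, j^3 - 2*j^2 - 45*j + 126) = j + 7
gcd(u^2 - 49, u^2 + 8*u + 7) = u + 7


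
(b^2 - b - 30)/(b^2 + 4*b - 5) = (b - 6)/(b - 1)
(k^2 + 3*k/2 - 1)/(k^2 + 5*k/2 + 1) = (2*k - 1)/(2*k + 1)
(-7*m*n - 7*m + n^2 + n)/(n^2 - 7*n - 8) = (-7*m + n)/(n - 8)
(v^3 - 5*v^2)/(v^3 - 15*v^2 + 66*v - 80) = v^2/(v^2 - 10*v + 16)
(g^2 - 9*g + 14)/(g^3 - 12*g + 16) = (g - 7)/(g^2 + 2*g - 8)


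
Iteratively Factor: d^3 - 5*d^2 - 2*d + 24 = (d - 4)*(d^2 - d - 6) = (d - 4)*(d + 2)*(d - 3)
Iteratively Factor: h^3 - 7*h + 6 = (h - 2)*(h^2 + 2*h - 3) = (h - 2)*(h + 3)*(h - 1)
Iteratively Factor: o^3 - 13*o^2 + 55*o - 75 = (o - 3)*(o^2 - 10*o + 25) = (o - 5)*(o - 3)*(o - 5)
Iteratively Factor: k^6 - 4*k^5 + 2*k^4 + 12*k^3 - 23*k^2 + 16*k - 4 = (k - 1)*(k^5 - 3*k^4 - k^3 + 11*k^2 - 12*k + 4) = (k - 1)^2*(k^4 - 2*k^3 - 3*k^2 + 8*k - 4) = (k - 1)^2*(k + 2)*(k^3 - 4*k^2 + 5*k - 2) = (k - 1)^3*(k + 2)*(k^2 - 3*k + 2) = (k - 2)*(k - 1)^3*(k + 2)*(k - 1)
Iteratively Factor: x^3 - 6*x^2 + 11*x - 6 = (x - 2)*(x^2 - 4*x + 3) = (x - 2)*(x - 1)*(x - 3)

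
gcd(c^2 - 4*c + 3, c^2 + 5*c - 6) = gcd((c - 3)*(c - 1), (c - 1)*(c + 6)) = c - 1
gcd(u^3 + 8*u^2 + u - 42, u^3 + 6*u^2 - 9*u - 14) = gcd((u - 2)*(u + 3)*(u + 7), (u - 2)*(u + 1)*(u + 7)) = u^2 + 5*u - 14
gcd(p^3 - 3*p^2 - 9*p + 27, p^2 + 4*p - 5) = 1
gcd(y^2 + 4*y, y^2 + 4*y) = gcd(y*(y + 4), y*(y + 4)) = y^2 + 4*y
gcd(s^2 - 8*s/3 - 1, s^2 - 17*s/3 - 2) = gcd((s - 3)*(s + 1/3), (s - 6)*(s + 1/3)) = s + 1/3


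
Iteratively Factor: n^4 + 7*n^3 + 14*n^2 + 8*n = (n + 1)*(n^3 + 6*n^2 + 8*n) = (n + 1)*(n + 2)*(n^2 + 4*n) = (n + 1)*(n + 2)*(n + 4)*(n)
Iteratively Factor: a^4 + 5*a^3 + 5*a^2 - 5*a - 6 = (a - 1)*(a^3 + 6*a^2 + 11*a + 6) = (a - 1)*(a + 3)*(a^2 + 3*a + 2) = (a - 1)*(a + 2)*(a + 3)*(a + 1)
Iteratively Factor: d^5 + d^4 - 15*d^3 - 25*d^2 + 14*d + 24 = (d - 4)*(d^4 + 5*d^3 + 5*d^2 - 5*d - 6) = (d - 4)*(d - 1)*(d^3 + 6*d^2 + 11*d + 6) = (d - 4)*(d - 1)*(d + 3)*(d^2 + 3*d + 2) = (d - 4)*(d - 1)*(d + 1)*(d + 3)*(d + 2)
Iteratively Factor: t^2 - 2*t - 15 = (t - 5)*(t + 3)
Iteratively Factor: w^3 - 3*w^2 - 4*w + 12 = (w - 2)*(w^2 - w - 6) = (w - 3)*(w - 2)*(w + 2)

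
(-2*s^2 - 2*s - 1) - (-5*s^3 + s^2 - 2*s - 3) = 5*s^3 - 3*s^2 + 2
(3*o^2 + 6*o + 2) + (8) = 3*o^2 + 6*o + 10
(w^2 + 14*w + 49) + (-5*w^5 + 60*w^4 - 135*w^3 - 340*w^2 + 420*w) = -5*w^5 + 60*w^4 - 135*w^3 - 339*w^2 + 434*w + 49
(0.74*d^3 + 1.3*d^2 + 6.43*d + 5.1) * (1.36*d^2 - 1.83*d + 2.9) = 1.0064*d^5 + 0.4138*d^4 + 8.5118*d^3 - 1.0609*d^2 + 9.314*d + 14.79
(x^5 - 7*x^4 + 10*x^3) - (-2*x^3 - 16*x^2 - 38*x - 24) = x^5 - 7*x^4 + 12*x^3 + 16*x^2 + 38*x + 24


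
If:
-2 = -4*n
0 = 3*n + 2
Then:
No Solution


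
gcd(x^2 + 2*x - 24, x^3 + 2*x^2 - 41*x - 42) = 1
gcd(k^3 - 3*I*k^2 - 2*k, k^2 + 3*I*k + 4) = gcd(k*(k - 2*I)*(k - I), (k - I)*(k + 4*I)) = k - I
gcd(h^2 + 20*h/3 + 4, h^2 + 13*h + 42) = h + 6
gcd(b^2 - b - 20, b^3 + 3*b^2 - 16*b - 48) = b + 4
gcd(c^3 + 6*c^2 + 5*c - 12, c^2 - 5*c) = 1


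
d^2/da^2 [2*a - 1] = 0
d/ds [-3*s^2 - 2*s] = -6*s - 2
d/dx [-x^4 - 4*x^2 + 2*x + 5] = -4*x^3 - 8*x + 2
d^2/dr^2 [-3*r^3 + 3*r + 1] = -18*r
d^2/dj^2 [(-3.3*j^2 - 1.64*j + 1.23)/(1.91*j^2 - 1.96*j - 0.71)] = (-1.4210854715202e-14*j^4 - 36.673528*j^3 + 0.0721980000000144*j^2 - 40.971792*j + 14.02373)/(6.967871*j^6 - 21.450828*j^5 + 14.241915*j^4 + 8.4182*j^3 - 5.294115*j^2 - 2.964108*j - 0.357911)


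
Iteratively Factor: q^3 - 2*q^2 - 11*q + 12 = (q + 3)*(q^2 - 5*q + 4) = (q - 4)*(q + 3)*(q - 1)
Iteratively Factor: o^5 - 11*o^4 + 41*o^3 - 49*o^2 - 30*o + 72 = (o - 3)*(o^4 - 8*o^3 + 17*o^2 + 2*o - 24) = (o - 3)*(o - 2)*(o^3 - 6*o^2 + 5*o + 12) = (o - 4)*(o - 3)*(o - 2)*(o^2 - 2*o - 3) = (o - 4)*(o - 3)*(o - 2)*(o + 1)*(o - 3)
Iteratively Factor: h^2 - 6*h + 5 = (h - 5)*(h - 1)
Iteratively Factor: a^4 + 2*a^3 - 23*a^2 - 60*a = (a - 5)*(a^3 + 7*a^2 + 12*a) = a*(a - 5)*(a^2 + 7*a + 12) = a*(a - 5)*(a + 4)*(a + 3)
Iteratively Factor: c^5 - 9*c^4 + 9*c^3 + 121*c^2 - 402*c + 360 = (c - 3)*(c^4 - 6*c^3 - 9*c^2 + 94*c - 120) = (c - 3)^2*(c^3 - 3*c^2 - 18*c + 40) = (c - 5)*(c - 3)^2*(c^2 + 2*c - 8) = (c - 5)*(c - 3)^2*(c + 4)*(c - 2)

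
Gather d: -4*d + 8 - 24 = -4*d - 16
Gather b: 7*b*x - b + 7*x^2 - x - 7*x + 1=b*(7*x - 1) + 7*x^2 - 8*x + 1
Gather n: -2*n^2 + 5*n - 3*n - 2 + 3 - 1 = -2*n^2 + 2*n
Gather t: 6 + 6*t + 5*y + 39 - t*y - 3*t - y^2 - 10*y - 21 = t*(3 - y) - y^2 - 5*y + 24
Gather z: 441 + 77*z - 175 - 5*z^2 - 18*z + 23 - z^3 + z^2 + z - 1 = -z^3 - 4*z^2 + 60*z + 288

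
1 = 1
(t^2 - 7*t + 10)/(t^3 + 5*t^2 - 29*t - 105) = (t - 2)/(t^2 + 10*t + 21)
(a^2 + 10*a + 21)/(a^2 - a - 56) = (a + 3)/(a - 8)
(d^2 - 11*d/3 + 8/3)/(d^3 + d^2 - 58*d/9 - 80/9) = 3*(d - 1)/(3*d^2 + 11*d + 10)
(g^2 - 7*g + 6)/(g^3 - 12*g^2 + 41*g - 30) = 1/(g - 5)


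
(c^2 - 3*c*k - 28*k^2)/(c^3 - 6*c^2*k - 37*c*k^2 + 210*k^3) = (c + 4*k)/(c^2 + c*k - 30*k^2)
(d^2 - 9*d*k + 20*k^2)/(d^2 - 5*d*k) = (d - 4*k)/d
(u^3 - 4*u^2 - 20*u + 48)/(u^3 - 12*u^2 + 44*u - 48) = (u + 4)/(u - 4)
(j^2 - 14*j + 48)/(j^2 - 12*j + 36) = (j - 8)/(j - 6)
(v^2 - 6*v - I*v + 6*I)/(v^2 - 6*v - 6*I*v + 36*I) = (v - I)/(v - 6*I)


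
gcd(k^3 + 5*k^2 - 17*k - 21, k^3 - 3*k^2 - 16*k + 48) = k - 3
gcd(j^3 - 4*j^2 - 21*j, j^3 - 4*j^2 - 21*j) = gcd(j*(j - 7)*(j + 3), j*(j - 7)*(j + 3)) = j^3 - 4*j^2 - 21*j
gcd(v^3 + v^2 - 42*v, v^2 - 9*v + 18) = v - 6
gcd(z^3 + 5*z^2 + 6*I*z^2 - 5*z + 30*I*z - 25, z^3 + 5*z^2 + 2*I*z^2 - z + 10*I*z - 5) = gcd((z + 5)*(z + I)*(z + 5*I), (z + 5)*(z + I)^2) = z^2 + z*(5 + I) + 5*I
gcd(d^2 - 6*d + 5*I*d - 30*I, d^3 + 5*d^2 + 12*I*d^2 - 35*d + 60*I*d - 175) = d + 5*I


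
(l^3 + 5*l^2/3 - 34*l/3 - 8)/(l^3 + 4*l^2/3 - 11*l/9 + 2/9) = 3*(3*l^3 + 5*l^2 - 34*l - 24)/(9*l^3 + 12*l^2 - 11*l + 2)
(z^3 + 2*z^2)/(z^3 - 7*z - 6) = z^2/(z^2 - 2*z - 3)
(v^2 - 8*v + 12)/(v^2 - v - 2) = (v - 6)/(v + 1)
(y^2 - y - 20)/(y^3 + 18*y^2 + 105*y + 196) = (y - 5)/(y^2 + 14*y + 49)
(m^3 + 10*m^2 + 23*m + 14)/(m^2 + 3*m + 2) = m + 7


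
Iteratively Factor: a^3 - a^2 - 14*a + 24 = (a - 3)*(a^2 + 2*a - 8) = (a - 3)*(a + 4)*(a - 2)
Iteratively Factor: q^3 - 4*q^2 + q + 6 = (q - 3)*(q^2 - q - 2) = (q - 3)*(q - 2)*(q + 1)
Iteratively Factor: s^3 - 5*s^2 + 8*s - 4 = (s - 1)*(s^2 - 4*s + 4) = (s - 2)*(s - 1)*(s - 2)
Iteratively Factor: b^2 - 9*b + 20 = (b - 5)*(b - 4)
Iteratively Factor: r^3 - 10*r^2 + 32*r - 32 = (r - 4)*(r^2 - 6*r + 8) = (r - 4)^2*(r - 2)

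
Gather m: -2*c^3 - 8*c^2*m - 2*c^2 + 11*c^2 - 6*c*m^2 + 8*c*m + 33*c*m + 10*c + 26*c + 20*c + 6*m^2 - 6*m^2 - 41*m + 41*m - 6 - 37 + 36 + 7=-2*c^3 + 9*c^2 - 6*c*m^2 + 56*c + m*(-8*c^2 + 41*c)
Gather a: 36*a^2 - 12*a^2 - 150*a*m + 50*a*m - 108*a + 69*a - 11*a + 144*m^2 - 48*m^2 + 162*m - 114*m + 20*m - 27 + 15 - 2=24*a^2 + a*(-100*m - 50) + 96*m^2 + 68*m - 14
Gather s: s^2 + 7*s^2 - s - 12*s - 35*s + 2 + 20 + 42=8*s^2 - 48*s + 64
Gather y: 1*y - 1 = y - 1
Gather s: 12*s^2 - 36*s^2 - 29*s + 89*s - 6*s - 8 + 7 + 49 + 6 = -24*s^2 + 54*s + 54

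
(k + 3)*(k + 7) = k^2 + 10*k + 21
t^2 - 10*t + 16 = (t - 8)*(t - 2)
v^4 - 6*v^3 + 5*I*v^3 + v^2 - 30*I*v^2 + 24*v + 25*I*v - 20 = (v - 5)*(v - 1)*(v + I)*(v + 4*I)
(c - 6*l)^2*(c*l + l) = c^3*l - 12*c^2*l^2 + c^2*l + 36*c*l^3 - 12*c*l^2 + 36*l^3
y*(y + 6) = y^2 + 6*y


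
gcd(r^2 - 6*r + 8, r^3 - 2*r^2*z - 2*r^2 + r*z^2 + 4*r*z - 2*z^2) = r - 2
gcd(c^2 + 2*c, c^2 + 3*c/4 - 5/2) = c + 2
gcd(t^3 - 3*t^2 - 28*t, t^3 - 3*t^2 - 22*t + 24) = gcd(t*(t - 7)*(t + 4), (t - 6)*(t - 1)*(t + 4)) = t + 4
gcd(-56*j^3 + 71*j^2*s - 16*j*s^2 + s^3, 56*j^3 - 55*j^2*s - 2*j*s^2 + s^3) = 8*j^2 - 9*j*s + s^2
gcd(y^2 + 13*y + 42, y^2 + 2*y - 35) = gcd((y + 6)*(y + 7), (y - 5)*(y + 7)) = y + 7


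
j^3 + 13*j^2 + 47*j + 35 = (j + 1)*(j + 5)*(j + 7)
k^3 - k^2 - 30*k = k*(k - 6)*(k + 5)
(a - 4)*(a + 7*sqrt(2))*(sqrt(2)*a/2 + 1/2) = sqrt(2)*a^3/2 - 2*sqrt(2)*a^2 + 15*a^2/2 - 30*a + 7*sqrt(2)*a/2 - 14*sqrt(2)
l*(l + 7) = l^2 + 7*l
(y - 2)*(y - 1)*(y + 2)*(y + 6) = y^4 + 5*y^3 - 10*y^2 - 20*y + 24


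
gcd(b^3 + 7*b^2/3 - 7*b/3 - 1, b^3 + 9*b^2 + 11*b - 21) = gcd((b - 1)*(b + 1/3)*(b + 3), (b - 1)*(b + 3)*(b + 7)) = b^2 + 2*b - 3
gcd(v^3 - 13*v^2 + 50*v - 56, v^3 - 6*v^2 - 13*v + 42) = v^2 - 9*v + 14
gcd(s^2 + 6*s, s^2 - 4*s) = s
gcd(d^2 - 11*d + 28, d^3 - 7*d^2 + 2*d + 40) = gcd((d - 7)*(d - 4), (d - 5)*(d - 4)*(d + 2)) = d - 4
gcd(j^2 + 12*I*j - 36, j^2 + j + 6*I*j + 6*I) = j + 6*I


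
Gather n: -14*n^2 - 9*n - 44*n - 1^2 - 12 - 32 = -14*n^2 - 53*n - 45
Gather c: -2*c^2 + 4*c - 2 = -2*c^2 + 4*c - 2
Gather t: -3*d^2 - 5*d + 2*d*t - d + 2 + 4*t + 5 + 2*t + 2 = -3*d^2 - 6*d + t*(2*d + 6) + 9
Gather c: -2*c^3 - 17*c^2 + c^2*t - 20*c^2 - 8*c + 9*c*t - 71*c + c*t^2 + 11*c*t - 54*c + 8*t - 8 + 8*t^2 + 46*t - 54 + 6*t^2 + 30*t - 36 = -2*c^3 + c^2*(t - 37) + c*(t^2 + 20*t - 133) + 14*t^2 + 84*t - 98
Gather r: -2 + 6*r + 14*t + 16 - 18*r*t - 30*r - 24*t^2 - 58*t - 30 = r*(-18*t - 24) - 24*t^2 - 44*t - 16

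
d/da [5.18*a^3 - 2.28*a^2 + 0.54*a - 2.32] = 15.54*a^2 - 4.56*a + 0.54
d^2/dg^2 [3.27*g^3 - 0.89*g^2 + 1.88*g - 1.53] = 19.62*g - 1.78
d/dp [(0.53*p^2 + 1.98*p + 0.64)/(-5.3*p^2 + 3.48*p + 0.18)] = (12.3384*p^2 + 6.9748*p - 1.8708)/(28.09*p^4 - 36.888*p^3 + 10.2024*p^2 + 1.2528*p + 0.0324)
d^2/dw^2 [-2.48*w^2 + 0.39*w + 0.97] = -4.96000000000000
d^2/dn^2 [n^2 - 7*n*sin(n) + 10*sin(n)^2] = 7*n*sin(n) - 40*sin(n)^2 - 14*cos(n) + 22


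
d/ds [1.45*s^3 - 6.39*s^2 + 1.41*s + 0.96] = 4.35*s^2 - 12.78*s + 1.41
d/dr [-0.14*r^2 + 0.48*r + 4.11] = 0.48 - 0.28*r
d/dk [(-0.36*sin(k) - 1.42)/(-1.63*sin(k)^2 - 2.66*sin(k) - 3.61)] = (-4.6292*sin(k) + 0.2934*cos(2*k) - 2.771)*cos(k)/(1.63*sin(k)^2 + 2.66*sin(k) + 3.61)^2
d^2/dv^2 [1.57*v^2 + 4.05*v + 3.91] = 3.14000000000000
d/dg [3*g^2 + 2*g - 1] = 6*g + 2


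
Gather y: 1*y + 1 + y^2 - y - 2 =y^2 - 1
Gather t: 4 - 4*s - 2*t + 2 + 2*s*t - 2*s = -6*s + t*(2*s - 2) + 6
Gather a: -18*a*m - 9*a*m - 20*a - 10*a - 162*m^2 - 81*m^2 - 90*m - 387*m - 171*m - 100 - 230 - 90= a*(-27*m - 30) - 243*m^2 - 648*m - 420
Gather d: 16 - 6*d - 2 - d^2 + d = -d^2 - 5*d + 14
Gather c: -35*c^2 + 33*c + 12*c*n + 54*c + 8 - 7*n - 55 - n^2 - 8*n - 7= -35*c^2 + c*(12*n + 87) - n^2 - 15*n - 54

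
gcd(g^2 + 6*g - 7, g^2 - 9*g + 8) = g - 1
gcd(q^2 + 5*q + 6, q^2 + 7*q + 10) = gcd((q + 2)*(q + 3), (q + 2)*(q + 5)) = q + 2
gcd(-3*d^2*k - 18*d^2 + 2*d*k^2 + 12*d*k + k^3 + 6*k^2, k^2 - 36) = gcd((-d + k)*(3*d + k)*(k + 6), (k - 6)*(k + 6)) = k + 6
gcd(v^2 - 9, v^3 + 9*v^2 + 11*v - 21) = v + 3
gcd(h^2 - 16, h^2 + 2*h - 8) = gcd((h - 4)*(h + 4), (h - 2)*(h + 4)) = h + 4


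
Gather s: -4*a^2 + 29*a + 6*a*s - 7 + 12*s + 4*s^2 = -4*a^2 + 29*a + 4*s^2 + s*(6*a + 12) - 7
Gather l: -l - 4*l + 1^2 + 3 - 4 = -5*l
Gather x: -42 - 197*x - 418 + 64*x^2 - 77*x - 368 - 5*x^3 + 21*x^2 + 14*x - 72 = -5*x^3 + 85*x^2 - 260*x - 900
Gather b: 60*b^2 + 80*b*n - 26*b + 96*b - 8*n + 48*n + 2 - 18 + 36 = 60*b^2 + b*(80*n + 70) + 40*n + 20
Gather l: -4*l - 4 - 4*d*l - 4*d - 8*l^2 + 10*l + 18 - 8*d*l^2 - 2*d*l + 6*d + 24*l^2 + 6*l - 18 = 2*d + l^2*(16 - 8*d) + l*(12 - 6*d) - 4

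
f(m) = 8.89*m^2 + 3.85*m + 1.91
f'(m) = 17.78*m + 3.85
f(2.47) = 65.66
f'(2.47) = 47.77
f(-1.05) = 7.67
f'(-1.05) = -14.82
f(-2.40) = 43.88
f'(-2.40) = -38.82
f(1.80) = 37.64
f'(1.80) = 35.85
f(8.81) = 725.84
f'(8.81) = 160.49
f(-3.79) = 115.02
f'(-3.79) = -63.54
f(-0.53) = 2.37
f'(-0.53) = -5.57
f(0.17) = 2.82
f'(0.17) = 6.87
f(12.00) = 1328.27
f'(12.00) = 217.21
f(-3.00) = 70.37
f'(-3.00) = -49.49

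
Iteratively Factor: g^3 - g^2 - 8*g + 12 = (g - 2)*(g^2 + g - 6) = (g - 2)^2*(g + 3)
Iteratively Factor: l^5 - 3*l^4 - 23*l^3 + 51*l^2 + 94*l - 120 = (l - 1)*(l^4 - 2*l^3 - 25*l^2 + 26*l + 120) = (l - 1)*(l + 2)*(l^3 - 4*l^2 - 17*l + 60) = (l - 1)*(l + 2)*(l + 4)*(l^2 - 8*l + 15) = (l - 3)*(l - 1)*(l + 2)*(l + 4)*(l - 5)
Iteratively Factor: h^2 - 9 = (h + 3)*(h - 3)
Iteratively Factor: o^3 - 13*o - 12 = (o + 1)*(o^2 - o - 12) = (o + 1)*(o + 3)*(o - 4)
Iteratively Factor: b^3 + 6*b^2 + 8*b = (b + 4)*(b^2 + 2*b) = (b + 2)*(b + 4)*(b)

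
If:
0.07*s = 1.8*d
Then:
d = 0.0388888888888889*s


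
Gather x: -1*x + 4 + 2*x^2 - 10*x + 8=2*x^2 - 11*x + 12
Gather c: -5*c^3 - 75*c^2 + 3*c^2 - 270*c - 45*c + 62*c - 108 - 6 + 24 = -5*c^3 - 72*c^2 - 253*c - 90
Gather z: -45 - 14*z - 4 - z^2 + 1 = -z^2 - 14*z - 48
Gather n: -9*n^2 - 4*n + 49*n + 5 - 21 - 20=-9*n^2 + 45*n - 36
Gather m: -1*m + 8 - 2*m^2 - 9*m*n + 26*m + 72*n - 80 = -2*m^2 + m*(25 - 9*n) + 72*n - 72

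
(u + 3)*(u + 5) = u^2 + 8*u + 15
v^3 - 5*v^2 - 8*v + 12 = (v - 6)*(v - 1)*(v + 2)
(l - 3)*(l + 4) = l^2 + l - 12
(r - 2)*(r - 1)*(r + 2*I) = r^3 - 3*r^2 + 2*I*r^2 + 2*r - 6*I*r + 4*I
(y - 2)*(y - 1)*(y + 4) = y^3 + y^2 - 10*y + 8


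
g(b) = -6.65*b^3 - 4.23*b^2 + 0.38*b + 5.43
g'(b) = -19.95*b^2 - 8.46*b + 0.38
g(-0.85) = 6.13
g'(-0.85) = -6.84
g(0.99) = -4.79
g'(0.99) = -27.55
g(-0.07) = 5.38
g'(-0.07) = 0.87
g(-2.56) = 88.30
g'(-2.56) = -108.71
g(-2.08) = 46.18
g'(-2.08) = -68.33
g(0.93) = -3.22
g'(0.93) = -24.74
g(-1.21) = 10.56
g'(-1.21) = -18.59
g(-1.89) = 34.50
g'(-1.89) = -54.89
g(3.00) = -211.05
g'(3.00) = -204.55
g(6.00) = -1580.97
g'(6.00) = -768.58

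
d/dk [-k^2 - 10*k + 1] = -2*k - 10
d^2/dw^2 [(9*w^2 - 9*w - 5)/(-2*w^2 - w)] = 2*(54*w^3 + 60*w^2 + 30*w + 5)/(w^3*(8*w^3 + 12*w^2 + 6*w + 1))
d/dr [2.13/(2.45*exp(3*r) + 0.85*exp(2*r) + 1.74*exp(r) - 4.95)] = (-15.6555*exp(2*r) - 3.621*exp(r) - 3.7062)*exp(r)/(2.45*exp(3*r) + 0.85*exp(2*r) + 1.74*exp(r) - 4.95)^2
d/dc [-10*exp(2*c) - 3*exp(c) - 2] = (-20*exp(c) - 3)*exp(c)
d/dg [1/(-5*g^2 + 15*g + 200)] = (2*g - 3)/(5*(-g^2 + 3*g + 40)^2)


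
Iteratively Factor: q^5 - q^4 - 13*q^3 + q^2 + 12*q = (q + 1)*(q^4 - 2*q^3 - 11*q^2 + 12*q) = (q - 1)*(q + 1)*(q^3 - q^2 - 12*q) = q*(q - 1)*(q + 1)*(q^2 - q - 12) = q*(q - 1)*(q + 1)*(q + 3)*(q - 4)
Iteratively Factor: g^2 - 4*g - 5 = (g + 1)*(g - 5)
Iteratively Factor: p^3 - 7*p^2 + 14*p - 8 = (p - 2)*(p^2 - 5*p + 4) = (p - 4)*(p - 2)*(p - 1)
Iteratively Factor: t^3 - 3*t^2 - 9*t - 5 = (t + 1)*(t^2 - 4*t - 5) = (t + 1)^2*(t - 5)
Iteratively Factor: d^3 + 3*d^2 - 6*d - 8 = (d + 1)*(d^2 + 2*d - 8) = (d - 2)*(d + 1)*(d + 4)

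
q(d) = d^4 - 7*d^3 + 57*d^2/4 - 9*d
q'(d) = 4*d^3 - 21*d^2 + 57*d/2 - 9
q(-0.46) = 7.88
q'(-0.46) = -26.94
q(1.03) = -0.68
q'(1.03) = 2.45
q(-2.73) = 328.74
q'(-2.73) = -324.70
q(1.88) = -0.58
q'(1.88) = -3.06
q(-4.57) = 1443.03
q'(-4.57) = -959.60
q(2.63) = -4.60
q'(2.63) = -6.53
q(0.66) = -1.56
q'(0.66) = 1.81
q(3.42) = -7.31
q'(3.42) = 2.85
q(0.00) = 0.00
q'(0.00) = -9.00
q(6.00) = 243.00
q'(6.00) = 270.00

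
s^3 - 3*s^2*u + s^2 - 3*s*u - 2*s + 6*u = (s - 1)*(s + 2)*(s - 3*u)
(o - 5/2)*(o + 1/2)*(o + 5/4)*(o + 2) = o^4 + 5*o^3/4 - 21*o^2/4 - 145*o/16 - 25/8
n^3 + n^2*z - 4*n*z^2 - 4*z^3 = (n - 2*z)*(n + z)*(n + 2*z)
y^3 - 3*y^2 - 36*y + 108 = (y - 6)*(y - 3)*(y + 6)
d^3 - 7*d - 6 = (d - 3)*(d + 1)*(d + 2)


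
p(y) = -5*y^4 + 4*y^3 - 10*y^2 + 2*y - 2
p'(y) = -20*y^3 + 12*y^2 - 20*y + 2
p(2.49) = -189.47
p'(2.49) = -282.16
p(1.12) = -14.55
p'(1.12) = -33.45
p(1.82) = -62.23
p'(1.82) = -115.22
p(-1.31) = -45.50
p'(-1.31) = 93.76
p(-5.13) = -4278.35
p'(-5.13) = 3120.52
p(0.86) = -7.87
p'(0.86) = -19.05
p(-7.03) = -14112.11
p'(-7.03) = 7684.23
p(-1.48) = -63.82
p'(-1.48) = 122.72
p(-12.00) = -112058.00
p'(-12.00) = 36530.00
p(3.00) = -383.00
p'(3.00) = -490.00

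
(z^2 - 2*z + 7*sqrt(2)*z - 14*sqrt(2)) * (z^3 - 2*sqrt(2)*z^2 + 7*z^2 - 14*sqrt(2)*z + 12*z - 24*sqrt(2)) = z^5 + 5*z^4 + 5*sqrt(2)*z^4 - 30*z^3 + 25*sqrt(2)*z^3 - 164*z^2 - 10*sqrt(2)*z^2 - 120*sqrt(2)*z + 56*z + 672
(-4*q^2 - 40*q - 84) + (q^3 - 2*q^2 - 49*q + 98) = q^3 - 6*q^2 - 89*q + 14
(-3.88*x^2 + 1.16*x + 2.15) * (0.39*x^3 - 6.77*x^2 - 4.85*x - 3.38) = -1.5132*x^5 + 26.72*x^4 + 11.8033*x^3 - 7.0671*x^2 - 14.3483*x - 7.267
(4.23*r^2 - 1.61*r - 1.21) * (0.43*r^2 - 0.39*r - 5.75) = 1.8189*r^4 - 2.342*r^3 - 24.2149*r^2 + 9.7294*r + 6.9575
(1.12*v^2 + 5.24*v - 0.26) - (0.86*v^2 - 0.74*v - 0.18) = 0.26*v^2 + 5.98*v - 0.08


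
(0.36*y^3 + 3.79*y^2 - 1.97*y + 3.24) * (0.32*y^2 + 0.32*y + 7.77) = 0.1152*y^5 + 1.328*y^4 + 3.3796*y^3 + 29.8547*y^2 - 14.2701*y + 25.1748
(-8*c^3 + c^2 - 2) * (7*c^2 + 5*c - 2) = -56*c^5 - 33*c^4 + 21*c^3 - 16*c^2 - 10*c + 4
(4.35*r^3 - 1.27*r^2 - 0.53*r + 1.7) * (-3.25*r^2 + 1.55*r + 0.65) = -14.1375*r^5 + 10.87*r^4 + 2.5815*r^3 - 7.172*r^2 + 2.2905*r + 1.105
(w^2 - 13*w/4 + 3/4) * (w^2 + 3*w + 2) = w^4 - w^3/4 - 7*w^2 - 17*w/4 + 3/2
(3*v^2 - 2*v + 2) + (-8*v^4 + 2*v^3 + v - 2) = -8*v^4 + 2*v^3 + 3*v^2 - v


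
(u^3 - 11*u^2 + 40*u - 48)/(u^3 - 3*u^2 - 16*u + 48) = (u - 4)/(u + 4)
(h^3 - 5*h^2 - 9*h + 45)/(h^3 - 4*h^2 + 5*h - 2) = (h^3 - 5*h^2 - 9*h + 45)/(h^3 - 4*h^2 + 5*h - 2)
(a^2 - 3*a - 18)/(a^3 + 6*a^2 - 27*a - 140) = (a^2 - 3*a - 18)/(a^3 + 6*a^2 - 27*a - 140)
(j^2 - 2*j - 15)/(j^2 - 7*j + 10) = (j + 3)/(j - 2)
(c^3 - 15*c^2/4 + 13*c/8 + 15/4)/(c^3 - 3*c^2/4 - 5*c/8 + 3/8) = (2*c^2 - 9*c + 10)/(2*c^2 - 3*c + 1)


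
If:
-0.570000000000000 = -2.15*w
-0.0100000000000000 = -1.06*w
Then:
No Solution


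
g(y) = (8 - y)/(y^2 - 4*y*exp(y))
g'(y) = (8 - y)*(4*y*exp(y) - 2*y + 4*exp(y))/(y^2 - 4*y*exp(y))^2 - 1/(y^2 - 4*y*exp(y))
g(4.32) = -0.00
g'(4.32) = 0.00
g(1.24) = -0.43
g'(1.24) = 0.86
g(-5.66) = 0.43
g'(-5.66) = 0.12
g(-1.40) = 2.81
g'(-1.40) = 1.73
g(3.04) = -0.02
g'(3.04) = 0.03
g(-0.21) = 11.32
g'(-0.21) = 45.19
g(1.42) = -0.31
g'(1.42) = 0.58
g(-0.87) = 4.00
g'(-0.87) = 3.09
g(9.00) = 0.00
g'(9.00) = 0.00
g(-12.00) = 0.14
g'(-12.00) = 0.02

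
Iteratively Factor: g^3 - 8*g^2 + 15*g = (g - 3)*(g^2 - 5*g) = g*(g - 3)*(g - 5)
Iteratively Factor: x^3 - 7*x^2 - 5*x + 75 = (x + 3)*(x^2 - 10*x + 25) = (x - 5)*(x + 3)*(x - 5)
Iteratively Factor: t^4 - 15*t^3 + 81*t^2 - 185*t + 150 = (t - 2)*(t^3 - 13*t^2 + 55*t - 75) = (t - 5)*(t - 2)*(t^2 - 8*t + 15) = (t - 5)^2*(t - 2)*(t - 3)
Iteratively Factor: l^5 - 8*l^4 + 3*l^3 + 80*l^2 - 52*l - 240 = (l - 5)*(l^4 - 3*l^3 - 12*l^2 + 20*l + 48) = (l - 5)*(l - 4)*(l^3 + l^2 - 8*l - 12) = (l - 5)*(l - 4)*(l + 2)*(l^2 - l - 6) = (l - 5)*(l - 4)*(l + 2)^2*(l - 3)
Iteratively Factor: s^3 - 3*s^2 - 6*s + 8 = (s + 2)*(s^2 - 5*s + 4) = (s - 1)*(s + 2)*(s - 4)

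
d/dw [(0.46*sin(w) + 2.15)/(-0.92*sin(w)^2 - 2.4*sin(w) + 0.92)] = (0.4232*sin(w)^2 + 3.956*sin(w) + 5.5832)*cos(w)/(0.8464*sin(w)^4 + 4.416*sin(w)^3 + 4.0672*sin(w)^2 - 4.416*sin(w) + 0.8464)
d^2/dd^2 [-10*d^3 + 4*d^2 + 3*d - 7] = 8 - 60*d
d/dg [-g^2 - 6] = -2*g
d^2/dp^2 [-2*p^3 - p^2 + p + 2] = -12*p - 2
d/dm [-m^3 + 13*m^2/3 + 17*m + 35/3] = -3*m^2 + 26*m/3 + 17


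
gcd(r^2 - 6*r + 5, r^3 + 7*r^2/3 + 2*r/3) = 1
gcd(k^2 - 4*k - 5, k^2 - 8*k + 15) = k - 5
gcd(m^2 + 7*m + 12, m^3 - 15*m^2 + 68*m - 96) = 1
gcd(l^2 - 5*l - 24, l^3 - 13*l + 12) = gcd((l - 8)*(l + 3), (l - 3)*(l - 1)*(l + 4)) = 1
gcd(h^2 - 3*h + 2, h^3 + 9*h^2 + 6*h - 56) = h - 2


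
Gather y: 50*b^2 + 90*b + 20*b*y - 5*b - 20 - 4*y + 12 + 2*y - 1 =50*b^2 + 85*b + y*(20*b - 2) - 9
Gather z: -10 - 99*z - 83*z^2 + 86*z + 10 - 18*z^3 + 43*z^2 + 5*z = -18*z^3 - 40*z^2 - 8*z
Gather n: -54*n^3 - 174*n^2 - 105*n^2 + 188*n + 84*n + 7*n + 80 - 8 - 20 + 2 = -54*n^3 - 279*n^2 + 279*n + 54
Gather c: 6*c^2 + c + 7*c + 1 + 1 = 6*c^2 + 8*c + 2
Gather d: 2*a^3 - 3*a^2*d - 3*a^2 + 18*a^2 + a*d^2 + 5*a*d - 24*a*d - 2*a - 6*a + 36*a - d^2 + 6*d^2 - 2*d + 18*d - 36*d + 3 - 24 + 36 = 2*a^3 + 15*a^2 + 28*a + d^2*(a + 5) + d*(-3*a^2 - 19*a - 20) + 15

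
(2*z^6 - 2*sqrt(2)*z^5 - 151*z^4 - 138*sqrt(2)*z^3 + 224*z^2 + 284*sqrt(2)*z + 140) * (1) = 2*z^6 - 2*sqrt(2)*z^5 - 151*z^4 - 138*sqrt(2)*z^3 + 224*z^2 + 284*sqrt(2)*z + 140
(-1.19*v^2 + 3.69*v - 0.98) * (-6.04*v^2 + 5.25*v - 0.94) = 7.1876*v^4 - 28.5351*v^3 + 26.4103*v^2 - 8.6136*v + 0.9212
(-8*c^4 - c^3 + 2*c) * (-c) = 8*c^5 + c^4 - 2*c^2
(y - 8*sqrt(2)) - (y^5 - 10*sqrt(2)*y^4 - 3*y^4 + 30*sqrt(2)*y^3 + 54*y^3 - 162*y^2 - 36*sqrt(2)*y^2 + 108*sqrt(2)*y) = -y^5 + 3*y^4 + 10*sqrt(2)*y^4 - 54*y^3 - 30*sqrt(2)*y^3 + 36*sqrt(2)*y^2 + 162*y^2 - 108*sqrt(2)*y + y - 8*sqrt(2)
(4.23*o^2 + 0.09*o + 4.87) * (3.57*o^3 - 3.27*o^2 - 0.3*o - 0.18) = 15.1011*o^5 - 13.5108*o^4 + 15.8226*o^3 - 16.7133*o^2 - 1.4772*o - 0.8766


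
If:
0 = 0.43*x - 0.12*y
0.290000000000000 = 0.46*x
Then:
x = 0.63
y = 2.26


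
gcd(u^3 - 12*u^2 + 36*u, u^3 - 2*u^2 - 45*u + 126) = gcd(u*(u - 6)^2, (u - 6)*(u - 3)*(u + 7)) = u - 6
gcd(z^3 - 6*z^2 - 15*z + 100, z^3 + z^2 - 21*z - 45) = z - 5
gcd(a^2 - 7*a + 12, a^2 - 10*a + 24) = a - 4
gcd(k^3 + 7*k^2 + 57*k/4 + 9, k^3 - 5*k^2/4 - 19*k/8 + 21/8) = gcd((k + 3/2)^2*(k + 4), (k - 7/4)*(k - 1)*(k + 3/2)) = k + 3/2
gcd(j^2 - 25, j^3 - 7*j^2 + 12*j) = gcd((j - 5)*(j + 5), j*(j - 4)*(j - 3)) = 1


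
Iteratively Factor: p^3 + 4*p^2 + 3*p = (p)*(p^2 + 4*p + 3) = p*(p + 3)*(p + 1)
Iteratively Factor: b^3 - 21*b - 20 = (b - 5)*(b^2 + 5*b + 4) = (b - 5)*(b + 1)*(b + 4)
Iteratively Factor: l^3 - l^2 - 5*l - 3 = (l + 1)*(l^2 - 2*l - 3) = (l + 1)^2*(l - 3)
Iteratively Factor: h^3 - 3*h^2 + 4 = (h - 2)*(h^2 - h - 2) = (h - 2)*(h + 1)*(h - 2)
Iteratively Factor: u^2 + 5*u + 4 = (u + 4)*(u + 1)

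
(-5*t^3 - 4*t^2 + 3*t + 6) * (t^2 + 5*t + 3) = -5*t^5 - 29*t^4 - 32*t^3 + 9*t^2 + 39*t + 18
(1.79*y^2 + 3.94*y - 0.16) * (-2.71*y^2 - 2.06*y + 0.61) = -4.8509*y^4 - 14.3648*y^3 - 6.5909*y^2 + 2.733*y - 0.0976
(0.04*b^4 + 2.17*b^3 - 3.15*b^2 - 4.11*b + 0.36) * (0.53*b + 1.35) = 0.0212*b^5 + 1.2041*b^4 + 1.26*b^3 - 6.4308*b^2 - 5.3577*b + 0.486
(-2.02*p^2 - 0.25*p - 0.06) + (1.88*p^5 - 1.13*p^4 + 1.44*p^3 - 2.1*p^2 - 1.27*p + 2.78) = 1.88*p^5 - 1.13*p^4 + 1.44*p^3 - 4.12*p^2 - 1.52*p + 2.72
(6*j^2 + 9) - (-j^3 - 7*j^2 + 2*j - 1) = j^3 + 13*j^2 - 2*j + 10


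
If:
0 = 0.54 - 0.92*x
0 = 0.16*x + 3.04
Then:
No Solution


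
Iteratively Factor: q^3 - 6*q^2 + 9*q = (q - 3)*(q^2 - 3*q) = (q - 3)^2*(q)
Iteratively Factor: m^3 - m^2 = (m - 1)*(m^2) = m*(m - 1)*(m)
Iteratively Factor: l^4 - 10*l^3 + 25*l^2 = (l - 5)*(l^3 - 5*l^2) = (l - 5)^2*(l^2) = l*(l - 5)^2*(l)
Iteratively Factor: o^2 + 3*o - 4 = (o + 4)*(o - 1)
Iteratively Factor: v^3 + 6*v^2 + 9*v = (v)*(v^2 + 6*v + 9) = v*(v + 3)*(v + 3)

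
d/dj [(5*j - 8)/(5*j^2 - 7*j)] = (-25*j^2 + 80*j - 56)/(j^2*(25*j^2 - 70*j + 49))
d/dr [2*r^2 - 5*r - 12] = 4*r - 5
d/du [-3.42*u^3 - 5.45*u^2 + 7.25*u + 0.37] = -10.26*u^2 - 10.9*u + 7.25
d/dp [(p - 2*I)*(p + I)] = 2*p - I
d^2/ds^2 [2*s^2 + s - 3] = 4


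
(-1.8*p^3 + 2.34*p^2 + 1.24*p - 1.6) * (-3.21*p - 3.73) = 5.778*p^4 - 0.797399999999999*p^3 - 12.7086*p^2 + 0.510800000000001*p + 5.968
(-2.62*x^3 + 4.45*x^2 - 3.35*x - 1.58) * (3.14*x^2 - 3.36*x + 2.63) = -8.2268*x^5 + 22.7762*x^4 - 32.3616*x^3 + 17.9983*x^2 - 3.5017*x - 4.1554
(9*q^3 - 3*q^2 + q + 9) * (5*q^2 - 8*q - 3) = 45*q^5 - 87*q^4 + 2*q^3 + 46*q^2 - 75*q - 27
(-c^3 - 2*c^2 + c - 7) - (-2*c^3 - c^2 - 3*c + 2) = c^3 - c^2 + 4*c - 9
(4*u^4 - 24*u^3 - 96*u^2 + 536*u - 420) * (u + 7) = 4*u^5 + 4*u^4 - 264*u^3 - 136*u^2 + 3332*u - 2940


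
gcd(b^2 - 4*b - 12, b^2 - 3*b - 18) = b - 6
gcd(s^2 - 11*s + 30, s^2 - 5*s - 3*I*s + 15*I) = s - 5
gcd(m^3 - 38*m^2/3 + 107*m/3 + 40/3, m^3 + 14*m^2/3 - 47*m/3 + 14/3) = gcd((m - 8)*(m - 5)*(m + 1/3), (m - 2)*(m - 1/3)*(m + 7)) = 1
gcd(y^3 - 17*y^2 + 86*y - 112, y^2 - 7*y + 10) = y - 2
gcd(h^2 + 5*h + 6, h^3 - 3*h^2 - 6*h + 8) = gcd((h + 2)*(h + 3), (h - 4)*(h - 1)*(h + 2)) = h + 2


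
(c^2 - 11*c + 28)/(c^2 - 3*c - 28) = (c - 4)/(c + 4)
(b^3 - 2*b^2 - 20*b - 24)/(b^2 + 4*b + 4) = b - 6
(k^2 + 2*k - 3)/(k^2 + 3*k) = (k - 1)/k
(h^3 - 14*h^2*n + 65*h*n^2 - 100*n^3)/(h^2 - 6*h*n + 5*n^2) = (h^2 - 9*h*n + 20*n^2)/(h - n)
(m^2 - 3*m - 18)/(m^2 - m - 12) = (m - 6)/(m - 4)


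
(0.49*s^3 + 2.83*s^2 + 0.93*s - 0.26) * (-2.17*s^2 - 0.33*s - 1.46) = -1.0633*s^5 - 6.3028*s^4 - 3.6674*s^3 - 3.8745*s^2 - 1.272*s + 0.3796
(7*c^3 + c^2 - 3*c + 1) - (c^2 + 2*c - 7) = 7*c^3 - 5*c + 8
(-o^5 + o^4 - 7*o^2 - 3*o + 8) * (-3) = 3*o^5 - 3*o^4 + 21*o^2 + 9*o - 24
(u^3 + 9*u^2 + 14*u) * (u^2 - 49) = u^5 + 9*u^4 - 35*u^3 - 441*u^2 - 686*u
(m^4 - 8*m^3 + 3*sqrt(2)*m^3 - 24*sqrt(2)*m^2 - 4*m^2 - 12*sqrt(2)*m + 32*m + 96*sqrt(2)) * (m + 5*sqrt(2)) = m^5 - 8*m^4 + 8*sqrt(2)*m^4 - 64*sqrt(2)*m^3 + 26*m^3 - 208*m^2 - 32*sqrt(2)*m^2 - 120*m + 256*sqrt(2)*m + 960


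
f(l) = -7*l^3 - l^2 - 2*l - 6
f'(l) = -21*l^2 - 2*l - 2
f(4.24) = -566.03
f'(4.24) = -388.01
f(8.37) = -4197.43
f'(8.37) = -1489.93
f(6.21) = -1733.37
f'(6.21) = -824.27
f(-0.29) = -5.33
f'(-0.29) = -3.19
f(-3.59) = 312.17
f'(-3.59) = -265.47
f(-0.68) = -2.90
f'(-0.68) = -10.35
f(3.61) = -355.57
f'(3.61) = -282.89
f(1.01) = -16.25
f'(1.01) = -25.44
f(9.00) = -5208.00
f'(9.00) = -1721.00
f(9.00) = -5208.00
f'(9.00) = -1721.00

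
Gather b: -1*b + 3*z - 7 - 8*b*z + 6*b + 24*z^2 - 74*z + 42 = b*(5 - 8*z) + 24*z^2 - 71*z + 35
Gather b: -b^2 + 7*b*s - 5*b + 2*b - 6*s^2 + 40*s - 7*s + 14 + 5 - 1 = -b^2 + b*(7*s - 3) - 6*s^2 + 33*s + 18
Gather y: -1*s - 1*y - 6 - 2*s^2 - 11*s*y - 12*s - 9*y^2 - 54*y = -2*s^2 - 13*s - 9*y^2 + y*(-11*s - 55) - 6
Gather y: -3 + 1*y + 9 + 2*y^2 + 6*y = 2*y^2 + 7*y + 6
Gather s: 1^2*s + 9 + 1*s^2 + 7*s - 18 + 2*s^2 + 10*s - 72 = 3*s^2 + 18*s - 81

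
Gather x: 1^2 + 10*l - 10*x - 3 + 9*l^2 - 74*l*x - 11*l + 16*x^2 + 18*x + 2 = 9*l^2 - l + 16*x^2 + x*(8 - 74*l)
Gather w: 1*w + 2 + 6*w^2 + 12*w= 6*w^2 + 13*w + 2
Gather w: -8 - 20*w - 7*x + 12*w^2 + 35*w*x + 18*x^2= 12*w^2 + w*(35*x - 20) + 18*x^2 - 7*x - 8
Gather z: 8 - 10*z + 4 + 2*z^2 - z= 2*z^2 - 11*z + 12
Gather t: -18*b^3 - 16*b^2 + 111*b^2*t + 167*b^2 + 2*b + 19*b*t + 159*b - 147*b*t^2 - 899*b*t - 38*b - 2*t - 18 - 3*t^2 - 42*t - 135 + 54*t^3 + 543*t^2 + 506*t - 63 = -18*b^3 + 151*b^2 + 123*b + 54*t^3 + t^2*(540 - 147*b) + t*(111*b^2 - 880*b + 462) - 216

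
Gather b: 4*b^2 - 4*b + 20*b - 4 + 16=4*b^2 + 16*b + 12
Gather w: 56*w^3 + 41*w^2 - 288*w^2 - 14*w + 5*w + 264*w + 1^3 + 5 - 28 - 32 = 56*w^3 - 247*w^2 + 255*w - 54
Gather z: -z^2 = -z^2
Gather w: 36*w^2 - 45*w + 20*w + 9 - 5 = 36*w^2 - 25*w + 4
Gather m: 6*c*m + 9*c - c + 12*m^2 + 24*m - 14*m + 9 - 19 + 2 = 8*c + 12*m^2 + m*(6*c + 10) - 8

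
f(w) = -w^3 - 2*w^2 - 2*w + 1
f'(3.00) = -41.00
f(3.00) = -50.00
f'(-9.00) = -209.00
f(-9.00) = 586.00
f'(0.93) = -8.31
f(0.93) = -3.39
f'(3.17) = -44.83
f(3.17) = -57.29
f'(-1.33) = -1.99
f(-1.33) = 2.47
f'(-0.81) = -0.73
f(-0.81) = 1.84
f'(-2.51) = -10.86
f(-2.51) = 9.23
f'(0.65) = -5.87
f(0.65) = -1.42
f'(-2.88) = -15.36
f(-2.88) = 14.06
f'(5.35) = -109.27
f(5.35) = -220.08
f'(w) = -3*w^2 - 4*w - 2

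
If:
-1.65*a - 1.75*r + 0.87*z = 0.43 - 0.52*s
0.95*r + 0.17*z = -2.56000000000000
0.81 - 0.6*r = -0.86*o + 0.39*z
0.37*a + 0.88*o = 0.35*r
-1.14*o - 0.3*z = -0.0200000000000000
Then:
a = -0.40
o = -1.25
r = -3.55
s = -20.43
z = 4.80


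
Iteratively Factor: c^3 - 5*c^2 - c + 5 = (c - 1)*(c^2 - 4*c - 5) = (c - 1)*(c + 1)*(c - 5)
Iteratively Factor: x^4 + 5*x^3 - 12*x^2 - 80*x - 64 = (x - 4)*(x^3 + 9*x^2 + 24*x + 16) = (x - 4)*(x + 4)*(x^2 + 5*x + 4) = (x - 4)*(x + 1)*(x + 4)*(x + 4)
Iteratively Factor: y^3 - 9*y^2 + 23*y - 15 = (y - 5)*(y^2 - 4*y + 3) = (y - 5)*(y - 3)*(y - 1)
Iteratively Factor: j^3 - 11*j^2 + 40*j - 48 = (j - 4)*(j^2 - 7*j + 12) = (j - 4)^2*(j - 3)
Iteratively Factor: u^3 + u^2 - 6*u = (u - 2)*(u^2 + 3*u) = u*(u - 2)*(u + 3)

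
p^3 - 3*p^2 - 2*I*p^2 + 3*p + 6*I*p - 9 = (p - 3)*(p - 3*I)*(p + I)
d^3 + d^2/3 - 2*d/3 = d*(d - 2/3)*(d + 1)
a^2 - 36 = (a - 6)*(a + 6)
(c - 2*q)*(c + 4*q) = c^2 + 2*c*q - 8*q^2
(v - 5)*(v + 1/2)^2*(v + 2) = v^4 - 2*v^3 - 51*v^2/4 - 43*v/4 - 5/2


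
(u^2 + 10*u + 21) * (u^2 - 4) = u^4 + 10*u^3 + 17*u^2 - 40*u - 84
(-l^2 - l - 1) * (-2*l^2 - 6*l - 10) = 2*l^4 + 8*l^3 + 18*l^2 + 16*l + 10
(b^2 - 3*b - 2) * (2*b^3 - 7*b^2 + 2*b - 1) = 2*b^5 - 13*b^4 + 19*b^3 + 7*b^2 - b + 2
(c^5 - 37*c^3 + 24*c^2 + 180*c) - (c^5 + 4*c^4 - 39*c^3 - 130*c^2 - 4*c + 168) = -4*c^4 + 2*c^3 + 154*c^2 + 184*c - 168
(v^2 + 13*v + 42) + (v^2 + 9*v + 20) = 2*v^2 + 22*v + 62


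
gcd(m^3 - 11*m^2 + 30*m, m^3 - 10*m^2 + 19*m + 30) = m^2 - 11*m + 30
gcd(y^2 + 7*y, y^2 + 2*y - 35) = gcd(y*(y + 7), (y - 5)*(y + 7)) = y + 7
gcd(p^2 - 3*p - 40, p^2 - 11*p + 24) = p - 8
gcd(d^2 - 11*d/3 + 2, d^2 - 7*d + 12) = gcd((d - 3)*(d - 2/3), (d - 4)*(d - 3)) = d - 3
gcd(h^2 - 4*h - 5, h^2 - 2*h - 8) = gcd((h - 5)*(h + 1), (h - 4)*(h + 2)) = 1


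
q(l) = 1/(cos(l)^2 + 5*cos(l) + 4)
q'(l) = (2*sin(l)*cos(l) + 5*sin(l))/(cos(l)^2 + 5*cos(l) + 4)^2 = (2*cos(l) + 5)*sin(l)/(cos(l)^2 + 5*cos(l) + 4)^2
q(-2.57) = 1.99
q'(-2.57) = -7.12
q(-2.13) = 0.61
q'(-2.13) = -1.26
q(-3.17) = 826.07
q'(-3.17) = 58162.99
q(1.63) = 0.27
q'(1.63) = 0.35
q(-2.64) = 2.60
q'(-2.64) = -10.55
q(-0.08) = 0.10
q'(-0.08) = -0.01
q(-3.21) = 142.41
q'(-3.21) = 4165.15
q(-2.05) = 0.52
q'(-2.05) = -0.99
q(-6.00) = 0.10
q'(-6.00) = 0.02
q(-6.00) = 0.10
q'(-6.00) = 0.02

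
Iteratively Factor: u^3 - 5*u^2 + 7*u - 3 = (u - 1)*(u^2 - 4*u + 3) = (u - 1)^2*(u - 3)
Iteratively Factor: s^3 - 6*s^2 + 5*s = (s - 5)*(s^2 - s) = (s - 5)*(s - 1)*(s)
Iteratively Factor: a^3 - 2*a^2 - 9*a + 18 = (a + 3)*(a^2 - 5*a + 6) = (a - 2)*(a + 3)*(a - 3)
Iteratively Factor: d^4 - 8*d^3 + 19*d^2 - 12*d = (d - 1)*(d^3 - 7*d^2 + 12*d) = d*(d - 1)*(d^2 - 7*d + 12) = d*(d - 4)*(d - 1)*(d - 3)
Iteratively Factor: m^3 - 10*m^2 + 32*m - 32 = (m - 2)*(m^2 - 8*m + 16) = (m - 4)*(m - 2)*(m - 4)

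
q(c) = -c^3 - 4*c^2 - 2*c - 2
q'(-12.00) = -338.00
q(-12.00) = 1174.00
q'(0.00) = -2.00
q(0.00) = -2.00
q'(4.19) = -88.19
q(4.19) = -154.16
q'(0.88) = -11.36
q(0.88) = -7.54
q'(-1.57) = 3.17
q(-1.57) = -4.85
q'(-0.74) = 2.28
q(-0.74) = -2.31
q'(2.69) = -45.23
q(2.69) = -55.79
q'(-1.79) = 2.71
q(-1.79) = -5.50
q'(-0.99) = 2.98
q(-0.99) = -2.97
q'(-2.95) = -4.51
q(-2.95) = -5.24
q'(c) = -3*c^2 - 8*c - 2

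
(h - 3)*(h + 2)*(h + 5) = h^3 + 4*h^2 - 11*h - 30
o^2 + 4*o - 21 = (o - 3)*(o + 7)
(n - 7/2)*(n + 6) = n^2 + 5*n/2 - 21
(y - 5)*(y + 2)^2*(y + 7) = y^4 + 6*y^3 - 23*y^2 - 132*y - 140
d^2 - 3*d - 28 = (d - 7)*(d + 4)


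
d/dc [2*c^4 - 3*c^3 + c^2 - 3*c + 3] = 8*c^3 - 9*c^2 + 2*c - 3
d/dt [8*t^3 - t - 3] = 24*t^2 - 1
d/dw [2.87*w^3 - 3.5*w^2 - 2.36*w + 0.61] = 8.61*w^2 - 7.0*w - 2.36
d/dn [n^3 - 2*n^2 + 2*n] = 3*n^2 - 4*n + 2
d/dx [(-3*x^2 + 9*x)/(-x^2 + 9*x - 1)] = 3*(-6*x^2 + 2*x - 3)/(x^4 - 18*x^3 + 83*x^2 - 18*x + 1)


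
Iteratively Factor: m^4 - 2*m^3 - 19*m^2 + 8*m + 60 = (m - 5)*(m^3 + 3*m^2 - 4*m - 12) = (m - 5)*(m + 3)*(m^2 - 4) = (m - 5)*(m + 2)*(m + 3)*(m - 2)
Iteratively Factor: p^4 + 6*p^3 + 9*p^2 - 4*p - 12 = (p + 2)*(p^3 + 4*p^2 + p - 6) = (p + 2)^2*(p^2 + 2*p - 3) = (p - 1)*(p + 2)^2*(p + 3)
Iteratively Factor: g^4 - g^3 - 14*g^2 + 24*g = (g - 3)*(g^3 + 2*g^2 - 8*g) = (g - 3)*(g + 4)*(g^2 - 2*g) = g*(g - 3)*(g + 4)*(g - 2)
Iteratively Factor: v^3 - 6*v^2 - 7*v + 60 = (v + 3)*(v^2 - 9*v + 20) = (v - 5)*(v + 3)*(v - 4)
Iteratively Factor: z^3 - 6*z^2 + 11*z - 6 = (z - 1)*(z^2 - 5*z + 6) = (z - 2)*(z - 1)*(z - 3)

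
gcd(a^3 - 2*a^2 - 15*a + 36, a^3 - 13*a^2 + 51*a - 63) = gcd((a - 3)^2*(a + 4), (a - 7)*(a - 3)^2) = a^2 - 6*a + 9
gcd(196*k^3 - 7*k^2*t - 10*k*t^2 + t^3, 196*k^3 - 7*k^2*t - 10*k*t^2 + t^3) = 196*k^3 - 7*k^2*t - 10*k*t^2 + t^3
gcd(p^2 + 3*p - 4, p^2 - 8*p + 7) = p - 1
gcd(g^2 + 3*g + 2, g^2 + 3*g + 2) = g^2 + 3*g + 2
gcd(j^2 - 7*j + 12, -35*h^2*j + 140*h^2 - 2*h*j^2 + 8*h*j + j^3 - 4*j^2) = j - 4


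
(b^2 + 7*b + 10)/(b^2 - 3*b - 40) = (b + 2)/(b - 8)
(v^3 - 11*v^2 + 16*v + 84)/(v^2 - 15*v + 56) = (v^2 - 4*v - 12)/(v - 8)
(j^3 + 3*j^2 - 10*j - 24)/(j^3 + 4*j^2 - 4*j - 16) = (j - 3)/(j - 2)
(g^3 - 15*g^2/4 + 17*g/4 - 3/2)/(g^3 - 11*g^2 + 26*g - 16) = (g - 3/4)/(g - 8)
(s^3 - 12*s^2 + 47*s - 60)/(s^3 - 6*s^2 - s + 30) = (s - 4)/(s + 2)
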